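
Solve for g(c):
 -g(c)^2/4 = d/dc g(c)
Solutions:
 g(c) = 4/(C1 + c)


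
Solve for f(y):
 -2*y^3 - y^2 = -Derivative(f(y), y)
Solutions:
 f(y) = C1 + y^4/2 + y^3/3


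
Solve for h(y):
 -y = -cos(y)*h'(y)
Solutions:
 h(y) = C1 + Integral(y/cos(y), y)


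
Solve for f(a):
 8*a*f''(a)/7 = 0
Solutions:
 f(a) = C1 + C2*a


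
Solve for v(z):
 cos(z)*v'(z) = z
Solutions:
 v(z) = C1 + Integral(z/cos(z), z)


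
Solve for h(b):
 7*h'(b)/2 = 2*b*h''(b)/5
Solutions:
 h(b) = C1 + C2*b^(39/4)


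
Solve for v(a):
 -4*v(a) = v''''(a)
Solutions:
 v(a) = (C1*sin(a) + C2*cos(a))*exp(-a) + (C3*sin(a) + C4*cos(a))*exp(a)


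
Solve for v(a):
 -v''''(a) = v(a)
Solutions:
 v(a) = (C1*sin(sqrt(2)*a/2) + C2*cos(sqrt(2)*a/2))*exp(-sqrt(2)*a/2) + (C3*sin(sqrt(2)*a/2) + C4*cos(sqrt(2)*a/2))*exp(sqrt(2)*a/2)


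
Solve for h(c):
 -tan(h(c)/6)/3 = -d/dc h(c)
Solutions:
 h(c) = -6*asin(C1*exp(c/18)) + 6*pi
 h(c) = 6*asin(C1*exp(c/18))


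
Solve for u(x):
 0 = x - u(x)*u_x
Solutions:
 u(x) = -sqrt(C1 + x^2)
 u(x) = sqrt(C1 + x^2)


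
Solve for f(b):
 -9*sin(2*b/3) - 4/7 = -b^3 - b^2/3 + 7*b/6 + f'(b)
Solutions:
 f(b) = C1 + b^4/4 + b^3/9 - 7*b^2/12 - 4*b/7 + 27*cos(2*b/3)/2


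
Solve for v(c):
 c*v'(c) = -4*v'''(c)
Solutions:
 v(c) = C1 + Integral(C2*airyai(-2^(1/3)*c/2) + C3*airybi(-2^(1/3)*c/2), c)


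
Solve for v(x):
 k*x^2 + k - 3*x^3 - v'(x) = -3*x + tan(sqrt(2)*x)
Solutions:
 v(x) = C1 + k*x^3/3 + k*x - 3*x^4/4 + 3*x^2/2 + sqrt(2)*log(cos(sqrt(2)*x))/2


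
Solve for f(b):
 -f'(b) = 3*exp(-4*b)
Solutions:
 f(b) = C1 + 3*exp(-4*b)/4


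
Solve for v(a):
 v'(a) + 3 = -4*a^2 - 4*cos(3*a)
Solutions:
 v(a) = C1 - 4*a^3/3 - 3*a - 4*sin(3*a)/3


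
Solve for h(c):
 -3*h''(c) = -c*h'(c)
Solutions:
 h(c) = C1 + C2*erfi(sqrt(6)*c/6)


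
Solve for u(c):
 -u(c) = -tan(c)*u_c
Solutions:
 u(c) = C1*sin(c)


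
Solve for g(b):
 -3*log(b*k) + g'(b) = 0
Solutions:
 g(b) = C1 + 3*b*log(b*k) - 3*b


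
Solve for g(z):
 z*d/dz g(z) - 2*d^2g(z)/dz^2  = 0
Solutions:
 g(z) = C1 + C2*erfi(z/2)


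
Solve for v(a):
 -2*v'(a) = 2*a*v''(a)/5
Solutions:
 v(a) = C1 + C2/a^4


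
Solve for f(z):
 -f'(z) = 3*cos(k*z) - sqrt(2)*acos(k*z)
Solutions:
 f(z) = C1 - 3*Piecewise((sin(k*z)/k, Ne(k, 0)), (z, True)) + sqrt(2)*Piecewise((z*acos(k*z) - sqrt(-k^2*z^2 + 1)/k, Ne(k, 0)), (pi*z/2, True))


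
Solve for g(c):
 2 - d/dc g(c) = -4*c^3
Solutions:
 g(c) = C1 + c^4 + 2*c


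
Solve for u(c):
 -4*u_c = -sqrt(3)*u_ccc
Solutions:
 u(c) = C1 + C2*exp(-2*3^(3/4)*c/3) + C3*exp(2*3^(3/4)*c/3)


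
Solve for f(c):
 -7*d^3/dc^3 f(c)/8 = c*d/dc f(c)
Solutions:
 f(c) = C1 + Integral(C2*airyai(-2*7^(2/3)*c/7) + C3*airybi(-2*7^(2/3)*c/7), c)


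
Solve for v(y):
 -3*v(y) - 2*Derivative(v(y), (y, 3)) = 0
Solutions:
 v(y) = C3*exp(-2^(2/3)*3^(1/3)*y/2) + (C1*sin(2^(2/3)*3^(5/6)*y/4) + C2*cos(2^(2/3)*3^(5/6)*y/4))*exp(2^(2/3)*3^(1/3)*y/4)


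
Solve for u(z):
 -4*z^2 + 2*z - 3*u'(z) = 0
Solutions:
 u(z) = C1 - 4*z^3/9 + z^2/3


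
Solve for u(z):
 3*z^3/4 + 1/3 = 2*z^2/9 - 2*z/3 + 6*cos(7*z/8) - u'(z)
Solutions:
 u(z) = C1 - 3*z^4/16 + 2*z^3/27 - z^2/3 - z/3 + 48*sin(7*z/8)/7


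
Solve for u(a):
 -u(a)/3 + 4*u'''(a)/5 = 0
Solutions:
 u(a) = C3*exp(90^(1/3)*a/6) + (C1*sin(10^(1/3)*3^(1/6)*a/4) + C2*cos(10^(1/3)*3^(1/6)*a/4))*exp(-90^(1/3)*a/12)


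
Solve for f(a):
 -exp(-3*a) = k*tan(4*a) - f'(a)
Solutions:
 f(a) = C1 + k*log(tan(4*a)^2 + 1)/8 - exp(-3*a)/3


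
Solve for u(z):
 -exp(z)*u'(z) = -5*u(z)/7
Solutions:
 u(z) = C1*exp(-5*exp(-z)/7)


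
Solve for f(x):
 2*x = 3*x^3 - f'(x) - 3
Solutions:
 f(x) = C1 + 3*x^4/4 - x^2 - 3*x


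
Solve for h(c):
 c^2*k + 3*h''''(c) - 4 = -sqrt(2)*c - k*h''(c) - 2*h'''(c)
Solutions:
 h(c) = C1 + C2*c + C3*exp(c*(sqrt(1 - 3*k) - 1)/3) + C4*exp(-c*(sqrt(1 - 3*k) + 1)/3) - c^4/12 + c^3*(4 - sqrt(2))/(6*k) + c^2*(5 - 4/k + sqrt(2)/k)/k


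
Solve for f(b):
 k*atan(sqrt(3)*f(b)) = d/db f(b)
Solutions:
 Integral(1/atan(sqrt(3)*_y), (_y, f(b))) = C1 + b*k


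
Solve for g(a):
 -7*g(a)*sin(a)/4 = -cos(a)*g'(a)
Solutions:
 g(a) = C1/cos(a)^(7/4)


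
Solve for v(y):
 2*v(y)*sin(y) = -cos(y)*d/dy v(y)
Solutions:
 v(y) = C1*cos(y)^2


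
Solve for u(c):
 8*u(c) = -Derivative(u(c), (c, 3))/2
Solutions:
 u(c) = C3*exp(-2*2^(1/3)*c) + (C1*sin(2^(1/3)*sqrt(3)*c) + C2*cos(2^(1/3)*sqrt(3)*c))*exp(2^(1/3)*c)


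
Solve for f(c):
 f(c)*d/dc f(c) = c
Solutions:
 f(c) = -sqrt(C1 + c^2)
 f(c) = sqrt(C1 + c^2)


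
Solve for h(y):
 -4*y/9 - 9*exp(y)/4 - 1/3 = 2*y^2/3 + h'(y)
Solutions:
 h(y) = C1 - 2*y^3/9 - 2*y^2/9 - y/3 - 9*exp(y)/4


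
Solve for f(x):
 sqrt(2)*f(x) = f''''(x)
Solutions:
 f(x) = C1*exp(-2^(1/8)*x) + C2*exp(2^(1/8)*x) + C3*sin(2^(1/8)*x) + C4*cos(2^(1/8)*x)


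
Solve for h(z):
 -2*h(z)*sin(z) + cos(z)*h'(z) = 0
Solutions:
 h(z) = C1/cos(z)^2


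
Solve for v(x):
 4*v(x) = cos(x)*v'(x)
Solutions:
 v(x) = C1*(sin(x)^2 + 2*sin(x) + 1)/(sin(x)^2 - 2*sin(x) + 1)


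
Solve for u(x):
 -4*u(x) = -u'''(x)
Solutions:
 u(x) = C3*exp(2^(2/3)*x) + (C1*sin(2^(2/3)*sqrt(3)*x/2) + C2*cos(2^(2/3)*sqrt(3)*x/2))*exp(-2^(2/3)*x/2)


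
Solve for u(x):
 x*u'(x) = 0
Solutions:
 u(x) = C1


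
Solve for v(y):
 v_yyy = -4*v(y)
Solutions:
 v(y) = C3*exp(-2^(2/3)*y) + (C1*sin(2^(2/3)*sqrt(3)*y/2) + C2*cos(2^(2/3)*sqrt(3)*y/2))*exp(2^(2/3)*y/2)


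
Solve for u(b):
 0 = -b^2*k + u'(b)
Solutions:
 u(b) = C1 + b^3*k/3


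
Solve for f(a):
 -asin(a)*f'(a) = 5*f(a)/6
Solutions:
 f(a) = C1*exp(-5*Integral(1/asin(a), a)/6)


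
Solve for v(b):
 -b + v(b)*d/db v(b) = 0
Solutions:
 v(b) = -sqrt(C1 + b^2)
 v(b) = sqrt(C1 + b^2)


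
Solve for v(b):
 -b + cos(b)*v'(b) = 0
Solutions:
 v(b) = C1 + Integral(b/cos(b), b)


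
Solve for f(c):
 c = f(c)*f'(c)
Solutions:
 f(c) = -sqrt(C1 + c^2)
 f(c) = sqrt(C1 + c^2)


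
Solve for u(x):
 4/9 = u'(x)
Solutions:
 u(x) = C1 + 4*x/9


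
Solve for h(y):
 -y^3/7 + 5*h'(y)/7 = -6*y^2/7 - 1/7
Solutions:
 h(y) = C1 + y^4/20 - 2*y^3/5 - y/5


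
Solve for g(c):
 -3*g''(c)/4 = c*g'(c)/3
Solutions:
 g(c) = C1 + C2*erf(sqrt(2)*c/3)


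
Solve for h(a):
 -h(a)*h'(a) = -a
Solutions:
 h(a) = -sqrt(C1 + a^2)
 h(a) = sqrt(C1 + a^2)


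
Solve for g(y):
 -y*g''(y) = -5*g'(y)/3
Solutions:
 g(y) = C1 + C2*y^(8/3)


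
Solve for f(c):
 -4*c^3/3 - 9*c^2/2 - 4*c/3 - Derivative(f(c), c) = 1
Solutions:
 f(c) = C1 - c^4/3 - 3*c^3/2 - 2*c^2/3 - c


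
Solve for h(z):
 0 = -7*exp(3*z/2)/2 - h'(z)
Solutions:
 h(z) = C1 - 7*exp(3*z/2)/3


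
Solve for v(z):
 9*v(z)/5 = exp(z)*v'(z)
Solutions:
 v(z) = C1*exp(-9*exp(-z)/5)


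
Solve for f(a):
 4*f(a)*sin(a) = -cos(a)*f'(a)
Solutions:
 f(a) = C1*cos(a)^4


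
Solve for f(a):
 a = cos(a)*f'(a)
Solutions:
 f(a) = C1 + Integral(a/cos(a), a)


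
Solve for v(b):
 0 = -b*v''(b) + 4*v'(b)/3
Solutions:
 v(b) = C1 + C2*b^(7/3)


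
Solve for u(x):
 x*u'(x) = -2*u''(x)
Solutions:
 u(x) = C1 + C2*erf(x/2)


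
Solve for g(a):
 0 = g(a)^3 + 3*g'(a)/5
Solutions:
 g(a) = -sqrt(6)*sqrt(-1/(C1 - 5*a))/2
 g(a) = sqrt(6)*sqrt(-1/(C1 - 5*a))/2


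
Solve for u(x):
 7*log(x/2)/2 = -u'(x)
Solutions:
 u(x) = C1 - 7*x*log(x)/2 + 7*x*log(2)/2 + 7*x/2


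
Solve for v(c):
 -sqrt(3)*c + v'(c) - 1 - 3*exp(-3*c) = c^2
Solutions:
 v(c) = C1 + c^3/3 + sqrt(3)*c^2/2 + c - exp(-3*c)


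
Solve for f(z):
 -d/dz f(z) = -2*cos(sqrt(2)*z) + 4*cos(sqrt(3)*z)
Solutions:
 f(z) = C1 + sqrt(2)*sin(sqrt(2)*z) - 4*sqrt(3)*sin(sqrt(3)*z)/3


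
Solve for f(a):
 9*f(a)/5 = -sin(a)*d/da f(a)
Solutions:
 f(a) = C1*(cos(a) + 1)^(9/10)/(cos(a) - 1)^(9/10)


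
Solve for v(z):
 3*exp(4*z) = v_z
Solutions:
 v(z) = C1 + 3*exp(4*z)/4


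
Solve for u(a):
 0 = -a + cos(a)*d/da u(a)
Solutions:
 u(a) = C1 + Integral(a/cos(a), a)


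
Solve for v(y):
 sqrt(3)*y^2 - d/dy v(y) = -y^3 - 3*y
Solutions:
 v(y) = C1 + y^4/4 + sqrt(3)*y^3/3 + 3*y^2/2


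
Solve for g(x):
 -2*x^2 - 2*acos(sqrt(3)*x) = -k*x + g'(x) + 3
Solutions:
 g(x) = C1 + k*x^2/2 - 2*x^3/3 - 2*x*acos(sqrt(3)*x) - 3*x + 2*sqrt(3)*sqrt(1 - 3*x^2)/3


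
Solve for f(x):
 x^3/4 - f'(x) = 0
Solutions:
 f(x) = C1 + x^4/16


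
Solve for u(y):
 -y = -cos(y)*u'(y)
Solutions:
 u(y) = C1 + Integral(y/cos(y), y)


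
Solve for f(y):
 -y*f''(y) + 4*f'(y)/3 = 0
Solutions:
 f(y) = C1 + C2*y^(7/3)


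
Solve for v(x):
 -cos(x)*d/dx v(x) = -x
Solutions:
 v(x) = C1 + Integral(x/cos(x), x)


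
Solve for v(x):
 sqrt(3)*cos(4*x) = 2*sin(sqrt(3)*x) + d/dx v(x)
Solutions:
 v(x) = C1 + sqrt(3)*sin(4*x)/4 + 2*sqrt(3)*cos(sqrt(3)*x)/3


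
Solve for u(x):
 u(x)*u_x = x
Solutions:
 u(x) = -sqrt(C1 + x^2)
 u(x) = sqrt(C1 + x^2)


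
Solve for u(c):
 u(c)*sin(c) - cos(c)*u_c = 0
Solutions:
 u(c) = C1/cos(c)


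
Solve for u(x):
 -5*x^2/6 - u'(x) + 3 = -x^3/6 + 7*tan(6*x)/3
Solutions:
 u(x) = C1 + x^4/24 - 5*x^3/18 + 3*x + 7*log(cos(6*x))/18


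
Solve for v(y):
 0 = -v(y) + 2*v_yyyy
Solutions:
 v(y) = C1*exp(-2^(3/4)*y/2) + C2*exp(2^(3/4)*y/2) + C3*sin(2^(3/4)*y/2) + C4*cos(2^(3/4)*y/2)


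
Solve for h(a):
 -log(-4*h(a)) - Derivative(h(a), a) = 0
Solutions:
 Integral(1/(log(-_y) + 2*log(2)), (_y, h(a))) = C1 - a


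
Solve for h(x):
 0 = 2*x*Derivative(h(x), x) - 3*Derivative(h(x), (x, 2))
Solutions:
 h(x) = C1 + C2*erfi(sqrt(3)*x/3)


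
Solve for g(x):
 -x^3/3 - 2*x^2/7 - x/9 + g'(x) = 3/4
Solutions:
 g(x) = C1 + x^4/12 + 2*x^3/21 + x^2/18 + 3*x/4


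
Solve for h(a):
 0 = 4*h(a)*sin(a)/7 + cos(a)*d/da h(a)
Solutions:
 h(a) = C1*cos(a)^(4/7)


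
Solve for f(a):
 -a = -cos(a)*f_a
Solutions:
 f(a) = C1 + Integral(a/cos(a), a)


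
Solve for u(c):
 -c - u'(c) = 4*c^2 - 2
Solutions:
 u(c) = C1 - 4*c^3/3 - c^2/2 + 2*c


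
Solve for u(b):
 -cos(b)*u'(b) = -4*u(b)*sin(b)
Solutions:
 u(b) = C1/cos(b)^4


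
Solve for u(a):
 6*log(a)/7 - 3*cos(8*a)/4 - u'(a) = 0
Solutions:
 u(a) = C1 + 6*a*log(a)/7 - 6*a/7 - 3*sin(8*a)/32


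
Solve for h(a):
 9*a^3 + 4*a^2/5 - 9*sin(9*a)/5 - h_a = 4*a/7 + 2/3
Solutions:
 h(a) = C1 + 9*a^4/4 + 4*a^3/15 - 2*a^2/7 - 2*a/3 + cos(9*a)/5


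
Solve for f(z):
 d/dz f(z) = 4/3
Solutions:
 f(z) = C1 + 4*z/3


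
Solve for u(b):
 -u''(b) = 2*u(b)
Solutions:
 u(b) = C1*sin(sqrt(2)*b) + C2*cos(sqrt(2)*b)


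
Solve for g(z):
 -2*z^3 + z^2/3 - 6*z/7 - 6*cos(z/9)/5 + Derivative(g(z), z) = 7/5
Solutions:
 g(z) = C1 + z^4/2 - z^3/9 + 3*z^2/7 + 7*z/5 + 54*sin(z/9)/5


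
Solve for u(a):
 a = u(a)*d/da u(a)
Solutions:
 u(a) = -sqrt(C1 + a^2)
 u(a) = sqrt(C1 + a^2)


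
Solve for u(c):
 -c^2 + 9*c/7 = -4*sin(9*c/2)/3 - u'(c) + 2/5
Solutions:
 u(c) = C1 + c^3/3 - 9*c^2/14 + 2*c/5 + 8*cos(9*c/2)/27


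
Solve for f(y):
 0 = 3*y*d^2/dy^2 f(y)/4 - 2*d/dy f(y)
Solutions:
 f(y) = C1 + C2*y^(11/3)


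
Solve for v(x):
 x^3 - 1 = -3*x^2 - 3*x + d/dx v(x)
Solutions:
 v(x) = C1 + x^4/4 + x^3 + 3*x^2/2 - x


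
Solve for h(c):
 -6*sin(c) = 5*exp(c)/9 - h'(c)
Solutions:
 h(c) = C1 + 5*exp(c)/9 - 6*cos(c)


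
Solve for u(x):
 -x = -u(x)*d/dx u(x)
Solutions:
 u(x) = -sqrt(C1 + x^2)
 u(x) = sqrt(C1 + x^2)


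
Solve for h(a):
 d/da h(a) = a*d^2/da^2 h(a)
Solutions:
 h(a) = C1 + C2*a^2


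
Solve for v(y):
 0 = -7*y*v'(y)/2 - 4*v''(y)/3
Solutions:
 v(y) = C1 + C2*erf(sqrt(21)*y/4)


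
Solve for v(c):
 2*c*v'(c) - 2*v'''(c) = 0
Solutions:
 v(c) = C1 + Integral(C2*airyai(c) + C3*airybi(c), c)


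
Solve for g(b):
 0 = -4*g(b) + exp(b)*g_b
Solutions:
 g(b) = C1*exp(-4*exp(-b))


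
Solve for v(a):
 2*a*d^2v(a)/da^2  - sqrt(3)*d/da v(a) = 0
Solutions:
 v(a) = C1 + C2*a^(sqrt(3)/2 + 1)


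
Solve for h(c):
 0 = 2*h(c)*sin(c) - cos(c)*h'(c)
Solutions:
 h(c) = C1/cos(c)^2


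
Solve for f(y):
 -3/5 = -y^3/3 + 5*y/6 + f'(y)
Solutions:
 f(y) = C1 + y^4/12 - 5*y^2/12 - 3*y/5


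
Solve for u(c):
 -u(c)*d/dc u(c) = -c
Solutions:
 u(c) = -sqrt(C1 + c^2)
 u(c) = sqrt(C1 + c^2)


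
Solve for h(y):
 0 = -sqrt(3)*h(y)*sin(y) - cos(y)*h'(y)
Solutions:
 h(y) = C1*cos(y)^(sqrt(3))


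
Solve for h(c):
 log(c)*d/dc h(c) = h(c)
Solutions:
 h(c) = C1*exp(li(c))


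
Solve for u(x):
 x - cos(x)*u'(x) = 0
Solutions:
 u(x) = C1 + Integral(x/cos(x), x)


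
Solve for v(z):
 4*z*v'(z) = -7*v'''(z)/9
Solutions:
 v(z) = C1 + Integral(C2*airyai(-42^(2/3)*z/7) + C3*airybi(-42^(2/3)*z/7), z)


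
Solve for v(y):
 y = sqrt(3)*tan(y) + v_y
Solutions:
 v(y) = C1 + y^2/2 + sqrt(3)*log(cos(y))


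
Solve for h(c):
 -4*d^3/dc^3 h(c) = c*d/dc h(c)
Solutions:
 h(c) = C1 + Integral(C2*airyai(-2^(1/3)*c/2) + C3*airybi(-2^(1/3)*c/2), c)


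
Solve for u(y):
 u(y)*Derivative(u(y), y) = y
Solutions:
 u(y) = -sqrt(C1 + y^2)
 u(y) = sqrt(C1 + y^2)


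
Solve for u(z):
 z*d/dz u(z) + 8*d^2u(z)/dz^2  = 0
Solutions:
 u(z) = C1 + C2*erf(z/4)


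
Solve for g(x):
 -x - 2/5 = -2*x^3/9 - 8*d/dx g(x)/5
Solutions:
 g(x) = C1 - 5*x^4/144 + 5*x^2/16 + x/4


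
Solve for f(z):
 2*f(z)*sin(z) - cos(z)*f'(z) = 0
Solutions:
 f(z) = C1/cos(z)^2


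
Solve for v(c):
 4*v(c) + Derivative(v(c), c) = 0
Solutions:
 v(c) = C1*exp(-4*c)


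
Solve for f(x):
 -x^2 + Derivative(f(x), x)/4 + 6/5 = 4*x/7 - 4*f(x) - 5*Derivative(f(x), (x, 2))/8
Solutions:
 f(x) = x^2/4 + 25*x/224 + (C1*sin(sqrt(159)*x/5) + C2*cos(sqrt(159)*x/5))*exp(-x/5) - 6901/17920


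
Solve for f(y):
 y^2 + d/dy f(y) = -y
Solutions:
 f(y) = C1 - y^3/3 - y^2/2


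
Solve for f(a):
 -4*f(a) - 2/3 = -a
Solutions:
 f(a) = a/4 - 1/6


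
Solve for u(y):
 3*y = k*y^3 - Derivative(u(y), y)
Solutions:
 u(y) = C1 + k*y^4/4 - 3*y^2/2


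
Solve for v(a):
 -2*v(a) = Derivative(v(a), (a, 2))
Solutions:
 v(a) = C1*sin(sqrt(2)*a) + C2*cos(sqrt(2)*a)


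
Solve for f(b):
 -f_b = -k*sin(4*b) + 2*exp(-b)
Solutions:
 f(b) = C1 - k*cos(4*b)/4 + 2*exp(-b)


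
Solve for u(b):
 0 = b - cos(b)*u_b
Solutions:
 u(b) = C1 + Integral(b/cos(b), b)


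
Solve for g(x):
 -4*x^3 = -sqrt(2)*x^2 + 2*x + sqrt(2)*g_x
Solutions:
 g(x) = C1 - sqrt(2)*x^4/2 + x^3/3 - sqrt(2)*x^2/2


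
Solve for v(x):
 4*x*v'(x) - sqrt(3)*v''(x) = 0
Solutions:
 v(x) = C1 + C2*erfi(sqrt(2)*3^(3/4)*x/3)


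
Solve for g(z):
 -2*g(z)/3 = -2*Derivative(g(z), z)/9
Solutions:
 g(z) = C1*exp(3*z)


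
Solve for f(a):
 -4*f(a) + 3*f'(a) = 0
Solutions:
 f(a) = C1*exp(4*a/3)


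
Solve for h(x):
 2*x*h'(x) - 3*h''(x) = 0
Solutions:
 h(x) = C1 + C2*erfi(sqrt(3)*x/3)


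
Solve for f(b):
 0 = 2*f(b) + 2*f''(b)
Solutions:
 f(b) = C1*sin(b) + C2*cos(b)


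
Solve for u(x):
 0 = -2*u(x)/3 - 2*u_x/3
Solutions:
 u(x) = C1*exp(-x)


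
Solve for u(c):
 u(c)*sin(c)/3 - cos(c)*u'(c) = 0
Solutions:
 u(c) = C1/cos(c)^(1/3)


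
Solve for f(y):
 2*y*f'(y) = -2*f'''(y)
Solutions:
 f(y) = C1 + Integral(C2*airyai(-y) + C3*airybi(-y), y)


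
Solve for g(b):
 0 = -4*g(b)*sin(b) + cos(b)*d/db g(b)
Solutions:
 g(b) = C1/cos(b)^4


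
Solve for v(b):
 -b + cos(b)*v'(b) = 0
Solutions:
 v(b) = C1 + Integral(b/cos(b), b)


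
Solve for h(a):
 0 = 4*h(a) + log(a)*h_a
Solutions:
 h(a) = C1*exp(-4*li(a))


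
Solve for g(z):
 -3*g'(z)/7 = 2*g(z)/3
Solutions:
 g(z) = C1*exp(-14*z/9)


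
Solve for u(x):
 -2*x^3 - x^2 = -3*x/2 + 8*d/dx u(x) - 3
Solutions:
 u(x) = C1 - x^4/16 - x^3/24 + 3*x^2/32 + 3*x/8


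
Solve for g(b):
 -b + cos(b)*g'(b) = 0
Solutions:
 g(b) = C1 + Integral(b/cos(b), b)


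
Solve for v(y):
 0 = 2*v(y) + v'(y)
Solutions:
 v(y) = C1*exp(-2*y)


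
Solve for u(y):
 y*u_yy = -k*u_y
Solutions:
 u(y) = C1 + y^(1 - re(k))*(C2*sin(log(y)*Abs(im(k))) + C3*cos(log(y)*im(k)))


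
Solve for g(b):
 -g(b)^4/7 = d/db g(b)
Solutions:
 g(b) = 7^(1/3)*(1/(C1 + 3*b))^(1/3)
 g(b) = 7^(1/3)*(-3^(2/3) - 3*3^(1/6)*I)*(1/(C1 + b))^(1/3)/6
 g(b) = 7^(1/3)*(-3^(2/3) + 3*3^(1/6)*I)*(1/(C1 + b))^(1/3)/6


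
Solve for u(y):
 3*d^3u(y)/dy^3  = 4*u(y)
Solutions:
 u(y) = C3*exp(6^(2/3)*y/3) + (C1*sin(2^(2/3)*3^(1/6)*y/2) + C2*cos(2^(2/3)*3^(1/6)*y/2))*exp(-6^(2/3)*y/6)


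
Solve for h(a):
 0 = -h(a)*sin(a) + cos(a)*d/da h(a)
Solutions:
 h(a) = C1/cos(a)


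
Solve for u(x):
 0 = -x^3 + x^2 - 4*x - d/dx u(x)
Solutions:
 u(x) = C1 - x^4/4 + x^3/3 - 2*x^2


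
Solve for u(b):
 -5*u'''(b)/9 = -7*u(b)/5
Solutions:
 u(b) = C3*exp(315^(1/3)*b/5) + (C1*sin(3*3^(1/6)*35^(1/3)*b/10) + C2*cos(3*3^(1/6)*35^(1/3)*b/10))*exp(-315^(1/3)*b/10)


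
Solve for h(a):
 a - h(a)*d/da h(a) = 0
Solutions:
 h(a) = -sqrt(C1 + a^2)
 h(a) = sqrt(C1 + a^2)


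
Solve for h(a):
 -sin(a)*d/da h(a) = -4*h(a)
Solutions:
 h(a) = C1*(cos(a)^2 - 2*cos(a) + 1)/(cos(a)^2 + 2*cos(a) + 1)


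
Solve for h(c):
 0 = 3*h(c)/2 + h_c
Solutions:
 h(c) = C1*exp(-3*c/2)


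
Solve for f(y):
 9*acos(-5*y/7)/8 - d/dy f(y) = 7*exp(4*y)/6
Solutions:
 f(y) = C1 + 9*y*acos(-5*y/7)/8 + 9*sqrt(49 - 25*y^2)/40 - 7*exp(4*y)/24


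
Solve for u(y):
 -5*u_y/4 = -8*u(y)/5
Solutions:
 u(y) = C1*exp(32*y/25)


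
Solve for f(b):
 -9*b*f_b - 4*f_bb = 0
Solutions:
 f(b) = C1 + C2*erf(3*sqrt(2)*b/4)


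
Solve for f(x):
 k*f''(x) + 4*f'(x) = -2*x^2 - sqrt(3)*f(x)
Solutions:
 f(x) = C1*exp(x*(sqrt(-sqrt(3)*k + 4) - 2)/k) + C2*exp(-x*(sqrt(-sqrt(3)*k + 4) + 2)/k) + 4*k/3 - 2*sqrt(3)*x^2/3 + 16*x/3 - 64*sqrt(3)/9


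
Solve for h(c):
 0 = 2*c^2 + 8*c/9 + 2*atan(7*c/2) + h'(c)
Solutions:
 h(c) = C1 - 2*c^3/3 - 4*c^2/9 - 2*c*atan(7*c/2) + 2*log(49*c^2 + 4)/7


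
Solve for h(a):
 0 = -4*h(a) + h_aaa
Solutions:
 h(a) = C3*exp(2^(2/3)*a) + (C1*sin(2^(2/3)*sqrt(3)*a/2) + C2*cos(2^(2/3)*sqrt(3)*a/2))*exp(-2^(2/3)*a/2)


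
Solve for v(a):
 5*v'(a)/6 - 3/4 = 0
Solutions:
 v(a) = C1 + 9*a/10


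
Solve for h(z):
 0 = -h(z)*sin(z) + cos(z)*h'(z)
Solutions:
 h(z) = C1/cos(z)


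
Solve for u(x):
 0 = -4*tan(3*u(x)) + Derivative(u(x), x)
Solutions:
 u(x) = -asin(C1*exp(12*x))/3 + pi/3
 u(x) = asin(C1*exp(12*x))/3


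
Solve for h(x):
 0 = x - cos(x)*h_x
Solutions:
 h(x) = C1 + Integral(x/cos(x), x)


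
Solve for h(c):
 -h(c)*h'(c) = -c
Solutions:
 h(c) = -sqrt(C1 + c^2)
 h(c) = sqrt(C1 + c^2)


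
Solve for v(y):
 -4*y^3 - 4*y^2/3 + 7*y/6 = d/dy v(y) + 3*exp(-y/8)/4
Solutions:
 v(y) = C1 - y^4 - 4*y^3/9 + 7*y^2/12 + 6*exp(-y/8)


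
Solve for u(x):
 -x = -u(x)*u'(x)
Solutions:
 u(x) = -sqrt(C1 + x^2)
 u(x) = sqrt(C1 + x^2)


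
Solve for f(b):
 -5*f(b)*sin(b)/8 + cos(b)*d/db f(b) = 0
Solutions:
 f(b) = C1/cos(b)^(5/8)


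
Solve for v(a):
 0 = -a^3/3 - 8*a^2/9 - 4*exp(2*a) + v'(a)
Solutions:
 v(a) = C1 + a^4/12 + 8*a^3/27 + 2*exp(2*a)


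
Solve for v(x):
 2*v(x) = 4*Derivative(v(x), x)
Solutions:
 v(x) = C1*exp(x/2)


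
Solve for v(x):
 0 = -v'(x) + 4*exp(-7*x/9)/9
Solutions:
 v(x) = C1 - 4*exp(-7*x/9)/7


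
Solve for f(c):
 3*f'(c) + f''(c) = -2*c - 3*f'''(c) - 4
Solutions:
 f(c) = C1 - c^2/3 - 10*c/9 + (C2*sin(sqrt(35)*c/6) + C3*cos(sqrt(35)*c/6))*exp(-c/6)


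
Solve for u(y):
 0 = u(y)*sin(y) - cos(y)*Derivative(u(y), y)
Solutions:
 u(y) = C1/cos(y)


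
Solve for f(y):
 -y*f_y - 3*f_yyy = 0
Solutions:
 f(y) = C1 + Integral(C2*airyai(-3^(2/3)*y/3) + C3*airybi(-3^(2/3)*y/3), y)


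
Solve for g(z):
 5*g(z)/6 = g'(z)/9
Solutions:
 g(z) = C1*exp(15*z/2)


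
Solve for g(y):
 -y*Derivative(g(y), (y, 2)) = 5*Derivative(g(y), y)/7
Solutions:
 g(y) = C1 + C2*y^(2/7)


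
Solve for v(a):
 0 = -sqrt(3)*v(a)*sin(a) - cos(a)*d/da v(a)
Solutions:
 v(a) = C1*cos(a)^(sqrt(3))


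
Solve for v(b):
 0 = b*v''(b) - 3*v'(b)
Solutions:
 v(b) = C1 + C2*b^4


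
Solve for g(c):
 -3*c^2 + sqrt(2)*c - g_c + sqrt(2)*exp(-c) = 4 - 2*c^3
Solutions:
 g(c) = C1 + c^4/2 - c^3 + sqrt(2)*c^2/2 - 4*c - sqrt(2)*exp(-c)


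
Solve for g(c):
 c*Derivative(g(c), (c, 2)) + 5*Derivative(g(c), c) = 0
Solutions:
 g(c) = C1 + C2/c^4


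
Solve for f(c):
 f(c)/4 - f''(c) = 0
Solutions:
 f(c) = C1*exp(-c/2) + C2*exp(c/2)


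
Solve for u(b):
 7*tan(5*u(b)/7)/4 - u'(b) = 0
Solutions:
 u(b) = -7*asin(C1*exp(5*b/4))/5 + 7*pi/5
 u(b) = 7*asin(C1*exp(5*b/4))/5


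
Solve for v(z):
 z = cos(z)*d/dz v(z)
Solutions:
 v(z) = C1 + Integral(z/cos(z), z)


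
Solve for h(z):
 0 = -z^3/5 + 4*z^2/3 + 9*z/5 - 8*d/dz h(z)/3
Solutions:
 h(z) = C1 - 3*z^4/160 + z^3/6 + 27*z^2/80


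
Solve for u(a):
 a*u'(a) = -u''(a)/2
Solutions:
 u(a) = C1 + C2*erf(a)


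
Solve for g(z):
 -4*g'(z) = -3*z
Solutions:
 g(z) = C1 + 3*z^2/8


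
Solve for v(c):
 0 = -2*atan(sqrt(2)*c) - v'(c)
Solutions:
 v(c) = C1 - 2*c*atan(sqrt(2)*c) + sqrt(2)*log(2*c^2 + 1)/2


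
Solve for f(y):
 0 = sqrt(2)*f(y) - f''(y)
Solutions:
 f(y) = C1*exp(-2^(1/4)*y) + C2*exp(2^(1/4)*y)


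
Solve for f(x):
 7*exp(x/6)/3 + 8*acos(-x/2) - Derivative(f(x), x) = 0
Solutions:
 f(x) = C1 + 8*x*acos(-x/2) + 8*sqrt(4 - x^2) + 14*exp(x/6)


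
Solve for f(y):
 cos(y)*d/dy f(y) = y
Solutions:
 f(y) = C1 + Integral(y/cos(y), y)


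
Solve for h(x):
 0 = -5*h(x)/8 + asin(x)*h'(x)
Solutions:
 h(x) = C1*exp(5*Integral(1/asin(x), x)/8)


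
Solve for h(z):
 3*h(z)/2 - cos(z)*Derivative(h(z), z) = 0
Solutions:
 h(z) = C1*(sin(z) + 1)^(3/4)/(sin(z) - 1)^(3/4)


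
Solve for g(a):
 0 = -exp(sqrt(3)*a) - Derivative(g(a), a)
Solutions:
 g(a) = C1 - sqrt(3)*exp(sqrt(3)*a)/3


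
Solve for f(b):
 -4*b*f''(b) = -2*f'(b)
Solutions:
 f(b) = C1 + C2*b^(3/2)


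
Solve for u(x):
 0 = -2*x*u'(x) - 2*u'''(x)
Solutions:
 u(x) = C1 + Integral(C2*airyai(-x) + C3*airybi(-x), x)


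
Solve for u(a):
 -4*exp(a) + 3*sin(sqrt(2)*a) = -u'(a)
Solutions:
 u(a) = C1 + 4*exp(a) + 3*sqrt(2)*cos(sqrt(2)*a)/2


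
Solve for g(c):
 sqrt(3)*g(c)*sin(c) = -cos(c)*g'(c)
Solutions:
 g(c) = C1*cos(c)^(sqrt(3))


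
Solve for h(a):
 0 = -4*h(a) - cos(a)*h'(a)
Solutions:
 h(a) = C1*(sin(a)^2 - 2*sin(a) + 1)/(sin(a)^2 + 2*sin(a) + 1)


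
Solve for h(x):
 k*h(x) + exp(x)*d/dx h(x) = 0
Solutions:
 h(x) = C1*exp(k*exp(-x))


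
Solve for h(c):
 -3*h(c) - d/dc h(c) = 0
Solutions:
 h(c) = C1*exp(-3*c)


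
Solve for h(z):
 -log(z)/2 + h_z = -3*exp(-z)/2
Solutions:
 h(z) = C1 + z*log(z)/2 - z/2 + 3*exp(-z)/2


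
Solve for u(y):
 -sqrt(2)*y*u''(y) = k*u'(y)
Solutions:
 u(y) = C1 + y^(-sqrt(2)*re(k)/2 + 1)*(C2*sin(sqrt(2)*log(y)*Abs(im(k))/2) + C3*cos(sqrt(2)*log(y)*im(k)/2))


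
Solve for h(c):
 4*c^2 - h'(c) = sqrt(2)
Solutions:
 h(c) = C1 + 4*c^3/3 - sqrt(2)*c


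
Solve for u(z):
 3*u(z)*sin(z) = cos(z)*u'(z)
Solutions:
 u(z) = C1/cos(z)^3


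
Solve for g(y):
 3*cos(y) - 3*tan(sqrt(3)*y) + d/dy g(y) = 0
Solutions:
 g(y) = C1 - sqrt(3)*log(cos(sqrt(3)*y)) - 3*sin(y)


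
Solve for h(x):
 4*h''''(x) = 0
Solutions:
 h(x) = C1 + C2*x + C3*x^2 + C4*x^3


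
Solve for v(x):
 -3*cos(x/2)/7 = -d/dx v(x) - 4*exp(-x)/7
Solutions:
 v(x) = C1 + 6*sin(x/2)/7 + 4*exp(-x)/7


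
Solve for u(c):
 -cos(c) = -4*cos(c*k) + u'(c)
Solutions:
 u(c) = C1 - sin(c) + 4*sin(c*k)/k


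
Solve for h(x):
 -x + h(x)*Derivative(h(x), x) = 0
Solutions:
 h(x) = -sqrt(C1 + x^2)
 h(x) = sqrt(C1 + x^2)


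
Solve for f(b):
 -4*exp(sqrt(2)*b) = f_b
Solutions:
 f(b) = C1 - 2*sqrt(2)*exp(sqrt(2)*b)


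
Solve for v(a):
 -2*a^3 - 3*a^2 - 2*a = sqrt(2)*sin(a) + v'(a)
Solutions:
 v(a) = C1 - a^4/2 - a^3 - a^2 + sqrt(2)*cos(a)


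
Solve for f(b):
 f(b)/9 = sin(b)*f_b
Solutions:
 f(b) = C1*(cos(b) - 1)^(1/18)/(cos(b) + 1)^(1/18)


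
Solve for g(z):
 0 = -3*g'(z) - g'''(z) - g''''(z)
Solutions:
 g(z) = C1 + C2*exp(z*(-4 + 2*2^(1/3)/(9*sqrt(85) + 83)^(1/3) + 2^(2/3)*(9*sqrt(85) + 83)^(1/3))/12)*sin(2^(1/3)*sqrt(3)*z*(-2^(1/3)*(9*sqrt(85) + 83)^(1/3) + 2/(9*sqrt(85) + 83)^(1/3))/12) + C3*exp(z*(-4 + 2*2^(1/3)/(9*sqrt(85) + 83)^(1/3) + 2^(2/3)*(9*sqrt(85) + 83)^(1/3))/12)*cos(2^(1/3)*sqrt(3)*z*(-2^(1/3)*(9*sqrt(85) + 83)^(1/3) + 2/(9*sqrt(85) + 83)^(1/3))/12) + C4*exp(-z*(2*2^(1/3)/(9*sqrt(85) + 83)^(1/3) + 2 + 2^(2/3)*(9*sqrt(85) + 83)^(1/3))/6)


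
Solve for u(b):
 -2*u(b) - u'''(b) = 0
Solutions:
 u(b) = C3*exp(-2^(1/3)*b) + (C1*sin(2^(1/3)*sqrt(3)*b/2) + C2*cos(2^(1/3)*sqrt(3)*b/2))*exp(2^(1/3)*b/2)


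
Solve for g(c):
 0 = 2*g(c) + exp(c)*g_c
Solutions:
 g(c) = C1*exp(2*exp(-c))


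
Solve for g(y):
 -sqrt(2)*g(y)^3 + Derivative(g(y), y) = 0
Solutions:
 g(y) = -sqrt(2)*sqrt(-1/(C1 + sqrt(2)*y))/2
 g(y) = sqrt(2)*sqrt(-1/(C1 + sqrt(2)*y))/2


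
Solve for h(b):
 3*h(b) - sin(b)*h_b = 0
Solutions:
 h(b) = C1*(cos(b) - 1)^(3/2)/(cos(b) + 1)^(3/2)


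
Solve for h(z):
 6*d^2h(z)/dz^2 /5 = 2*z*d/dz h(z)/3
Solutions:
 h(z) = C1 + C2*erfi(sqrt(10)*z/6)


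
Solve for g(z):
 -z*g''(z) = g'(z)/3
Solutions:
 g(z) = C1 + C2*z^(2/3)


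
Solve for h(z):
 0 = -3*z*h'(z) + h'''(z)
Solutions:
 h(z) = C1 + Integral(C2*airyai(3^(1/3)*z) + C3*airybi(3^(1/3)*z), z)


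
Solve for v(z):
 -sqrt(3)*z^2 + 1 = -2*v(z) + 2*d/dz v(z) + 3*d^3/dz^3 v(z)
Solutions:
 v(z) = C1*exp(z*(-(9 + sqrt(89))^(1/3) + 2/(9 + sqrt(89))^(1/3))/6)*sin(sqrt(3)*z*(2/(9 + sqrt(89))^(1/3) + (9 + sqrt(89))^(1/3))/6) + C2*exp(z*(-(9 + sqrt(89))^(1/3) + 2/(9 + sqrt(89))^(1/3))/6)*cos(sqrt(3)*z*(2/(9 + sqrt(89))^(1/3) + (9 + sqrt(89))^(1/3))/6) + C3*exp(-z*(-(9 + sqrt(89))^(1/3) + 2/(9 + sqrt(89))^(1/3))/3) + sqrt(3)*z^2/2 + sqrt(3)*z - 1/2 + sqrt(3)


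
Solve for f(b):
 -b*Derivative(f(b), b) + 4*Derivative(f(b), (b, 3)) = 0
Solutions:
 f(b) = C1 + Integral(C2*airyai(2^(1/3)*b/2) + C3*airybi(2^(1/3)*b/2), b)


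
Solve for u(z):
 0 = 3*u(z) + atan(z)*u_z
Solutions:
 u(z) = C1*exp(-3*Integral(1/atan(z), z))


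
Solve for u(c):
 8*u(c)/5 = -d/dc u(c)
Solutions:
 u(c) = C1*exp(-8*c/5)


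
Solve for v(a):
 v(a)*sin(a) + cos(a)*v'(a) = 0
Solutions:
 v(a) = C1*cos(a)


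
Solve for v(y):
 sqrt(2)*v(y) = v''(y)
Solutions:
 v(y) = C1*exp(-2^(1/4)*y) + C2*exp(2^(1/4)*y)


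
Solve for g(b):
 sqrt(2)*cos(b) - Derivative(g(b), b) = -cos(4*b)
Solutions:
 g(b) = C1 + sqrt(2)*sin(b) + sin(4*b)/4


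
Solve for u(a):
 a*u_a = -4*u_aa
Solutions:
 u(a) = C1 + C2*erf(sqrt(2)*a/4)


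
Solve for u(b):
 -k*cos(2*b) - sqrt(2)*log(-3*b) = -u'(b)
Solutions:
 u(b) = C1 + sqrt(2)*b*(log(-b) - 1) + sqrt(2)*b*log(3) + k*sin(2*b)/2


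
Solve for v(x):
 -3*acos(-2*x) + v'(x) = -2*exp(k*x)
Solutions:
 v(x) = C1 + 3*x*acos(-2*x) + 3*sqrt(1 - 4*x^2)/2 - 2*Piecewise((exp(k*x)/k, Ne(k, 0)), (x, True))


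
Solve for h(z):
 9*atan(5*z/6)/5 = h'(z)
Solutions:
 h(z) = C1 + 9*z*atan(5*z/6)/5 - 27*log(25*z^2 + 36)/25


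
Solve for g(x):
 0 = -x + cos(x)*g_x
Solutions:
 g(x) = C1 + Integral(x/cos(x), x)


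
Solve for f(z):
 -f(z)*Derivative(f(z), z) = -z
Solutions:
 f(z) = -sqrt(C1 + z^2)
 f(z) = sqrt(C1 + z^2)


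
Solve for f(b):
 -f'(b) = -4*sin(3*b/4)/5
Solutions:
 f(b) = C1 - 16*cos(3*b/4)/15


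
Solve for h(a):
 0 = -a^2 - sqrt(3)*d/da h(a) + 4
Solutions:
 h(a) = C1 - sqrt(3)*a^3/9 + 4*sqrt(3)*a/3


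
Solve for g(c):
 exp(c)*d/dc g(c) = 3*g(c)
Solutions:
 g(c) = C1*exp(-3*exp(-c))


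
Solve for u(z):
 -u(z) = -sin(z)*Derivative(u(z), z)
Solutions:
 u(z) = C1*sqrt(cos(z) - 1)/sqrt(cos(z) + 1)


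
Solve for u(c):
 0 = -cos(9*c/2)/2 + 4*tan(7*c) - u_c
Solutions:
 u(c) = C1 - 4*log(cos(7*c))/7 - sin(9*c/2)/9


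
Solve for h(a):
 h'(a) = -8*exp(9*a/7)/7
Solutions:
 h(a) = C1 - 8*exp(9*a/7)/9


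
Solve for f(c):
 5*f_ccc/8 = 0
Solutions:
 f(c) = C1 + C2*c + C3*c^2


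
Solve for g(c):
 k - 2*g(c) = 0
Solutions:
 g(c) = k/2


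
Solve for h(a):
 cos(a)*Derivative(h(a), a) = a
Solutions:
 h(a) = C1 + Integral(a/cos(a), a)


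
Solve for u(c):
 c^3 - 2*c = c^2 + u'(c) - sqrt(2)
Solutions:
 u(c) = C1 + c^4/4 - c^3/3 - c^2 + sqrt(2)*c


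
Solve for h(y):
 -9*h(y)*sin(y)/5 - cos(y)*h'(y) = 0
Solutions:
 h(y) = C1*cos(y)^(9/5)


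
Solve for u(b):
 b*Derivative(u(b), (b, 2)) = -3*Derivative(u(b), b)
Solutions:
 u(b) = C1 + C2/b^2


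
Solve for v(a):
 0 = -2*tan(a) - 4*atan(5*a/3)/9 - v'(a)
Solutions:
 v(a) = C1 - 4*a*atan(5*a/3)/9 + 2*log(25*a^2 + 9)/15 + 2*log(cos(a))


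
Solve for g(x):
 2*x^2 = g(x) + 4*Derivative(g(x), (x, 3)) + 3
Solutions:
 g(x) = C3*exp(-2^(1/3)*x/2) + 2*x^2 + (C1*sin(2^(1/3)*sqrt(3)*x/4) + C2*cos(2^(1/3)*sqrt(3)*x/4))*exp(2^(1/3)*x/4) - 3


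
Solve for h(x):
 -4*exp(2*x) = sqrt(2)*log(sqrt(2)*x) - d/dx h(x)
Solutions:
 h(x) = C1 + sqrt(2)*x*log(x) + sqrt(2)*x*(-1 + log(2)/2) + 2*exp(2*x)


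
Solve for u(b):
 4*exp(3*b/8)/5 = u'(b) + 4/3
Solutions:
 u(b) = C1 - 4*b/3 + 32*exp(3*b/8)/15


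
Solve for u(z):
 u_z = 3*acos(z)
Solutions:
 u(z) = C1 + 3*z*acos(z) - 3*sqrt(1 - z^2)


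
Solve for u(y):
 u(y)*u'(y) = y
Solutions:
 u(y) = -sqrt(C1 + y^2)
 u(y) = sqrt(C1 + y^2)


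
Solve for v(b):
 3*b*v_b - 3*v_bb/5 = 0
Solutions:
 v(b) = C1 + C2*erfi(sqrt(10)*b/2)


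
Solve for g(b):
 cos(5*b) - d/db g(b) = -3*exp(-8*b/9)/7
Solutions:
 g(b) = C1 + sin(5*b)/5 - 27*exp(-8*b/9)/56


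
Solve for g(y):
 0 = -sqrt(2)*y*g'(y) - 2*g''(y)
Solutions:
 g(y) = C1 + C2*erf(2^(1/4)*y/2)


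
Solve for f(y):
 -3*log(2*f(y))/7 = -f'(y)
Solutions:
 -7*Integral(1/(log(_y) + log(2)), (_y, f(y)))/3 = C1 - y


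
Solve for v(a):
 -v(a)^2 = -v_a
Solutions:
 v(a) = -1/(C1 + a)


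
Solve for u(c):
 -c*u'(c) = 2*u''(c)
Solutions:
 u(c) = C1 + C2*erf(c/2)


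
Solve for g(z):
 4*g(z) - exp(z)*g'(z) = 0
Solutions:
 g(z) = C1*exp(-4*exp(-z))


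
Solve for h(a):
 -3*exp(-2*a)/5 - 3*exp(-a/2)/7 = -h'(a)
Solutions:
 h(a) = C1 - 3*exp(-2*a)/10 - 6*exp(-a/2)/7


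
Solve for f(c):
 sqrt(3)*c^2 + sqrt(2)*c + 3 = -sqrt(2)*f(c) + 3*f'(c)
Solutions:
 f(c) = C1*exp(sqrt(2)*c/3) - sqrt(6)*c^2/2 - 3*sqrt(3)*c - c - 9*sqrt(6)/2 - 3*sqrt(2)


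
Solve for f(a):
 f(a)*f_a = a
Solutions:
 f(a) = -sqrt(C1 + a^2)
 f(a) = sqrt(C1 + a^2)


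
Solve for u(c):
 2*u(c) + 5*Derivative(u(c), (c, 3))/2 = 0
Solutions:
 u(c) = C3*exp(-10^(2/3)*c/5) + (C1*sin(10^(2/3)*sqrt(3)*c/10) + C2*cos(10^(2/3)*sqrt(3)*c/10))*exp(10^(2/3)*c/10)


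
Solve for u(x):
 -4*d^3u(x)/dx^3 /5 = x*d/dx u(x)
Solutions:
 u(x) = C1 + Integral(C2*airyai(-10^(1/3)*x/2) + C3*airybi(-10^(1/3)*x/2), x)


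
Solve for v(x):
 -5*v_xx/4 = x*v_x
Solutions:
 v(x) = C1 + C2*erf(sqrt(10)*x/5)


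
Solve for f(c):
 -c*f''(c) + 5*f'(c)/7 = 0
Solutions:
 f(c) = C1 + C2*c^(12/7)


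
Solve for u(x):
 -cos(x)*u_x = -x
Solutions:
 u(x) = C1 + Integral(x/cos(x), x)


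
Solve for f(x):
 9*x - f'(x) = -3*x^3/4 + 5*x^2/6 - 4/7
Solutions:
 f(x) = C1 + 3*x^4/16 - 5*x^3/18 + 9*x^2/2 + 4*x/7


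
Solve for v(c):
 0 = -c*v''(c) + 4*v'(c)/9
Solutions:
 v(c) = C1 + C2*c^(13/9)


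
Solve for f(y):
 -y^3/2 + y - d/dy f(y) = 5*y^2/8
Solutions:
 f(y) = C1 - y^4/8 - 5*y^3/24 + y^2/2


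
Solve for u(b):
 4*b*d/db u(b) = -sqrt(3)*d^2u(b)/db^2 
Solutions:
 u(b) = C1 + C2*erf(sqrt(2)*3^(3/4)*b/3)


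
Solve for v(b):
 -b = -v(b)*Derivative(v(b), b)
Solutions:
 v(b) = -sqrt(C1 + b^2)
 v(b) = sqrt(C1 + b^2)


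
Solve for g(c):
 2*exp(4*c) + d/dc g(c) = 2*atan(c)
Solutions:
 g(c) = C1 + 2*c*atan(c) - exp(4*c)/2 - log(c^2 + 1)


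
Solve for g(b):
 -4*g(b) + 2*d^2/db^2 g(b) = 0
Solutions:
 g(b) = C1*exp(-sqrt(2)*b) + C2*exp(sqrt(2)*b)


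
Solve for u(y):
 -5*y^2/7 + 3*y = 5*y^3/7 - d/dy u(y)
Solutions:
 u(y) = C1 + 5*y^4/28 + 5*y^3/21 - 3*y^2/2


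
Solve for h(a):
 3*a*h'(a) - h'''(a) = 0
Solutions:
 h(a) = C1 + Integral(C2*airyai(3^(1/3)*a) + C3*airybi(3^(1/3)*a), a)


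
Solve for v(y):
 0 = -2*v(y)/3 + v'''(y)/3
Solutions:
 v(y) = C3*exp(2^(1/3)*y) + (C1*sin(2^(1/3)*sqrt(3)*y/2) + C2*cos(2^(1/3)*sqrt(3)*y/2))*exp(-2^(1/3)*y/2)


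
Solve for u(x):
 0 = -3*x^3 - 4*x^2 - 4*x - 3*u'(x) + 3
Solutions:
 u(x) = C1 - x^4/4 - 4*x^3/9 - 2*x^2/3 + x


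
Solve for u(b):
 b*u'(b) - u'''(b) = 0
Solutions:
 u(b) = C1 + Integral(C2*airyai(b) + C3*airybi(b), b)


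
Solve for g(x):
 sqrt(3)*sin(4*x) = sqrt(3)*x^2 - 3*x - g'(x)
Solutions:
 g(x) = C1 + sqrt(3)*x^3/3 - 3*x^2/2 + sqrt(3)*cos(4*x)/4


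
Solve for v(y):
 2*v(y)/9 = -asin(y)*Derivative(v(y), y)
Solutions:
 v(y) = C1*exp(-2*Integral(1/asin(y), y)/9)


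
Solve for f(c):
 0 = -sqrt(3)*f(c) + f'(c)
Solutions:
 f(c) = C1*exp(sqrt(3)*c)


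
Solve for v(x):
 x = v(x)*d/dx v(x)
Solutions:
 v(x) = -sqrt(C1 + x^2)
 v(x) = sqrt(C1 + x^2)


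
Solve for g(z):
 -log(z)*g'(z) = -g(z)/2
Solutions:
 g(z) = C1*exp(li(z)/2)


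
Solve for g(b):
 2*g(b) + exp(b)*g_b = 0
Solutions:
 g(b) = C1*exp(2*exp(-b))


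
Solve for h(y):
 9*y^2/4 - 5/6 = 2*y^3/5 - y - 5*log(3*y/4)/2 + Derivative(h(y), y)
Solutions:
 h(y) = C1 - y^4/10 + 3*y^3/4 + y^2/2 + 5*y*log(y)/2 - 5*y*log(2) - 10*y/3 + 5*y*log(3)/2


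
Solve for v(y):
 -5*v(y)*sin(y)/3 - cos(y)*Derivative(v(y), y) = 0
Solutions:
 v(y) = C1*cos(y)^(5/3)


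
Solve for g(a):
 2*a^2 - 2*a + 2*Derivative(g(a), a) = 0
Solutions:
 g(a) = C1 - a^3/3 + a^2/2


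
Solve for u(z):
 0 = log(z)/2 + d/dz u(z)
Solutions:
 u(z) = C1 - z*log(z)/2 + z/2


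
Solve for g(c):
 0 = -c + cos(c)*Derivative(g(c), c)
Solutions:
 g(c) = C1 + Integral(c/cos(c), c)


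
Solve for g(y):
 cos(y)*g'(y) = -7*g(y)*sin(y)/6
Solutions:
 g(y) = C1*cos(y)^(7/6)


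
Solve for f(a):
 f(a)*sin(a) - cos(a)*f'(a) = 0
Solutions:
 f(a) = C1/cos(a)


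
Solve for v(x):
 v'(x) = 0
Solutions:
 v(x) = C1


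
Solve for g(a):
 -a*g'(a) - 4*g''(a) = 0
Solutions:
 g(a) = C1 + C2*erf(sqrt(2)*a/4)


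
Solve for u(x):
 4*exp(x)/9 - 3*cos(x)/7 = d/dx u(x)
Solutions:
 u(x) = C1 + 4*exp(x)/9 - 3*sin(x)/7


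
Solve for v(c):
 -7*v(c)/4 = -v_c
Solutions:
 v(c) = C1*exp(7*c/4)


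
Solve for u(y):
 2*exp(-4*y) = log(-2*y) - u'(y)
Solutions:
 u(y) = C1 + y*log(-y) + y*(-1 + log(2)) + exp(-4*y)/2


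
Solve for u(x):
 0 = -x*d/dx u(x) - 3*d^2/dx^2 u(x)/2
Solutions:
 u(x) = C1 + C2*erf(sqrt(3)*x/3)


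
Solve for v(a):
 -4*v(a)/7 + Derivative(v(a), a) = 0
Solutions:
 v(a) = C1*exp(4*a/7)


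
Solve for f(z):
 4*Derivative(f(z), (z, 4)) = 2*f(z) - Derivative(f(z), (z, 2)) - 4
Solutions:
 f(z) = C1*exp(-sqrt(2)*z*sqrt(-1 + sqrt(33))/4) + C2*exp(sqrt(2)*z*sqrt(-1 + sqrt(33))/4) + C3*sin(sqrt(2)*z*sqrt(1 + sqrt(33))/4) + C4*cos(sqrt(2)*z*sqrt(1 + sqrt(33))/4) + 2


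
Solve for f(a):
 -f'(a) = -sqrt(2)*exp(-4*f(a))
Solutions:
 f(a) = log(-I*(C1 + 4*sqrt(2)*a)^(1/4))
 f(a) = log(I*(C1 + 4*sqrt(2)*a)^(1/4))
 f(a) = log(-(C1 + 4*sqrt(2)*a)^(1/4))
 f(a) = log(C1 + 4*sqrt(2)*a)/4


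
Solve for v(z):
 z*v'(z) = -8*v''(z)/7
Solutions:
 v(z) = C1 + C2*erf(sqrt(7)*z/4)


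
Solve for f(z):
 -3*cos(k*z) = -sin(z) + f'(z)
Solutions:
 f(z) = C1 - cos(z) - 3*sin(k*z)/k


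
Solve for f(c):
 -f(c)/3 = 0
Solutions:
 f(c) = 0


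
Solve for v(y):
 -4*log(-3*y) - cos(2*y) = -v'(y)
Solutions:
 v(y) = C1 + 4*y*log(-y) - 4*y + 4*y*log(3) + sin(2*y)/2


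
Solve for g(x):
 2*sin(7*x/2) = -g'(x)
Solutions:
 g(x) = C1 + 4*cos(7*x/2)/7


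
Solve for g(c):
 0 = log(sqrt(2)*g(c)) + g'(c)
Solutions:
 2*Integral(1/(2*log(_y) + log(2)), (_y, g(c))) = C1 - c


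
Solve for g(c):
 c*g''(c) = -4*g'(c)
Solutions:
 g(c) = C1 + C2/c^3


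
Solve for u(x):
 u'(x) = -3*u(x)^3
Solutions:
 u(x) = -sqrt(2)*sqrt(-1/(C1 - 3*x))/2
 u(x) = sqrt(2)*sqrt(-1/(C1 - 3*x))/2


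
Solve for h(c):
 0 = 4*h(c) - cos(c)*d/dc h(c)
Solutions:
 h(c) = C1*(sin(c)^2 + 2*sin(c) + 1)/(sin(c)^2 - 2*sin(c) + 1)


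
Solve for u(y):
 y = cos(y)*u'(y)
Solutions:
 u(y) = C1 + Integral(y/cos(y), y)


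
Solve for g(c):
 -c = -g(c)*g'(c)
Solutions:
 g(c) = -sqrt(C1 + c^2)
 g(c) = sqrt(C1 + c^2)


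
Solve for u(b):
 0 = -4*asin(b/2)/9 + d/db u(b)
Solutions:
 u(b) = C1 + 4*b*asin(b/2)/9 + 4*sqrt(4 - b^2)/9


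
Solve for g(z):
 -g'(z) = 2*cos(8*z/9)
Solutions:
 g(z) = C1 - 9*sin(8*z/9)/4


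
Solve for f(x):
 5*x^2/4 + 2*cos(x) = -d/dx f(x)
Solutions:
 f(x) = C1 - 5*x^3/12 - 2*sin(x)


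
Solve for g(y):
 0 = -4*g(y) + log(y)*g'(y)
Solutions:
 g(y) = C1*exp(4*li(y))


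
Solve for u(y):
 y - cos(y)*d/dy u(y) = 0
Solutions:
 u(y) = C1 + Integral(y/cos(y), y)


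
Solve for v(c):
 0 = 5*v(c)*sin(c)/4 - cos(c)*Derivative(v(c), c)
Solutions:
 v(c) = C1/cos(c)^(5/4)


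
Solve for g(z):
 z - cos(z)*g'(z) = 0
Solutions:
 g(z) = C1 + Integral(z/cos(z), z)


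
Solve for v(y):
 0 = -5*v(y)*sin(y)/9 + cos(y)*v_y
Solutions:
 v(y) = C1/cos(y)^(5/9)


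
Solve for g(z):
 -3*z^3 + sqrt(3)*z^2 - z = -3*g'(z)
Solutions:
 g(z) = C1 + z^4/4 - sqrt(3)*z^3/9 + z^2/6


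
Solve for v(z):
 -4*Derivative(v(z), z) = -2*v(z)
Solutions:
 v(z) = C1*exp(z/2)


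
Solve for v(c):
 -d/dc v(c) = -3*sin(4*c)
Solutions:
 v(c) = C1 - 3*cos(4*c)/4


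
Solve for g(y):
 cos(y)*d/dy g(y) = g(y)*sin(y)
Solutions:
 g(y) = C1/cos(y)


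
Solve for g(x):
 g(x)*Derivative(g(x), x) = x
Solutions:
 g(x) = -sqrt(C1 + x^2)
 g(x) = sqrt(C1 + x^2)


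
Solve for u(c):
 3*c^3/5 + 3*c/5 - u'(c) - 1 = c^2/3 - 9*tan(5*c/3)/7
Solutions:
 u(c) = C1 + 3*c^4/20 - c^3/9 + 3*c^2/10 - c - 27*log(cos(5*c/3))/35


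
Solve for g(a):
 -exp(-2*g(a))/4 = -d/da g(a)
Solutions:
 g(a) = log(-sqrt(C1 + 2*a)) - log(2)
 g(a) = log(C1 + 2*a)/2 - log(2)


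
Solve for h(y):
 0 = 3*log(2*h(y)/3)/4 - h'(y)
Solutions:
 -4*Integral(1/(log(_y) - log(3) + log(2)), (_y, h(y)))/3 = C1 - y


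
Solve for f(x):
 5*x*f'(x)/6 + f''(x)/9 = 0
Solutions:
 f(x) = C1 + C2*erf(sqrt(15)*x/2)


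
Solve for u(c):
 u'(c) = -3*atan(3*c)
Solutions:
 u(c) = C1 - 3*c*atan(3*c) + log(9*c^2 + 1)/2


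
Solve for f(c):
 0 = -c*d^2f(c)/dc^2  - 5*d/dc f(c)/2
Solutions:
 f(c) = C1 + C2/c^(3/2)


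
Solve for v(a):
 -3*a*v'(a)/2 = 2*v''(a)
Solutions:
 v(a) = C1 + C2*erf(sqrt(6)*a/4)


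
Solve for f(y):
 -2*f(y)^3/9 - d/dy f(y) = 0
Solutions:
 f(y) = -3*sqrt(2)*sqrt(-1/(C1 - 2*y))/2
 f(y) = 3*sqrt(2)*sqrt(-1/(C1 - 2*y))/2


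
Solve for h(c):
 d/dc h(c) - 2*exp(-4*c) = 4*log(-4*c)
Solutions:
 h(c) = C1 + 4*c*log(-c) + 4*c*(-1 + 2*log(2)) - exp(-4*c)/2


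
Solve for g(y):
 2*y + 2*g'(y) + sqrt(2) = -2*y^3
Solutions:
 g(y) = C1 - y^4/4 - y^2/2 - sqrt(2)*y/2


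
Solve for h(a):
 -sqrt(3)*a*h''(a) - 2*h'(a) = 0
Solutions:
 h(a) = C1 + C2*a^(1 - 2*sqrt(3)/3)


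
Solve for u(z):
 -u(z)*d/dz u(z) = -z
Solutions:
 u(z) = -sqrt(C1 + z^2)
 u(z) = sqrt(C1 + z^2)


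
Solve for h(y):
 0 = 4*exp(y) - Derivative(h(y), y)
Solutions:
 h(y) = C1 + 4*exp(y)
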